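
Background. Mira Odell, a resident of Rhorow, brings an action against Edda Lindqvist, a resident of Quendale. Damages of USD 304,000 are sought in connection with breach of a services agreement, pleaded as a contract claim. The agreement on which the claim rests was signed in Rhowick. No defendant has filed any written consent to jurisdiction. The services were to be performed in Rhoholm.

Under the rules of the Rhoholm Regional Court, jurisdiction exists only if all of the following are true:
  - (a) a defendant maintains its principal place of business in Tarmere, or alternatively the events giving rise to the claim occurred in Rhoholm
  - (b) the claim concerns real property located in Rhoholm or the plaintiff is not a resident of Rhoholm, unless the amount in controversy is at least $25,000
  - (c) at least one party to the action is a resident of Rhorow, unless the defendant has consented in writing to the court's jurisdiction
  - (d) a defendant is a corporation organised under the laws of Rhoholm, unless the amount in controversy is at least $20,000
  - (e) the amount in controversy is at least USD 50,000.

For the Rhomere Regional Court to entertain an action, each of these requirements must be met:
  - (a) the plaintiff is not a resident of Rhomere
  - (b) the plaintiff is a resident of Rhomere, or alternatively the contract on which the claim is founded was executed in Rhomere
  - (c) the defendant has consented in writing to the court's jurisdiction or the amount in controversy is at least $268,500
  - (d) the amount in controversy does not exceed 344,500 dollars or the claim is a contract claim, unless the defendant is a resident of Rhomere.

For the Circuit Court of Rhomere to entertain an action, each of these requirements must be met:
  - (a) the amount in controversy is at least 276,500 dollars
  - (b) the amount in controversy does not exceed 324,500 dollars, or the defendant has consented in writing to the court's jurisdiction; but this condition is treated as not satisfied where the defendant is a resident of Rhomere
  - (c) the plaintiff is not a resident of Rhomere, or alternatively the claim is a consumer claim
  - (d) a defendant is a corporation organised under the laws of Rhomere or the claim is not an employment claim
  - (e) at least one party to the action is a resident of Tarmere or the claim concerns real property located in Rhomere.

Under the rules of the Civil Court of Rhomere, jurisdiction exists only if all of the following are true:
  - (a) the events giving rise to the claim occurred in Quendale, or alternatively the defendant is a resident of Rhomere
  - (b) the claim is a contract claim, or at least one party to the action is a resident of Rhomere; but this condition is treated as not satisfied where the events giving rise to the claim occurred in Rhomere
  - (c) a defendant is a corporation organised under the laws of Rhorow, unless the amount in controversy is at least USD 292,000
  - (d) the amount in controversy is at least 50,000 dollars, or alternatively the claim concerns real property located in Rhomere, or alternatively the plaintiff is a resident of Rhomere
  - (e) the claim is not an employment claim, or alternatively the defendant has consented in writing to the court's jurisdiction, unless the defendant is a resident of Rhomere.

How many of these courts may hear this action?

The Rhoholm Regional Court:
  (a) The operative events occurred in Rhoholm — that alternative is enough. Met.
  (b) The plaintiff resides in Rhorow, which is not Rhoholm, so this disjunct is met. Met.
  (c) Mira Odell resides in Rhorow. Satisfied.
  (d) No defendant is a corporation. However, the amount in controversy is USD 304,000, which meets the USD 20,000 floor, so the 'unless' proviso supplies this condition. Met.
  (e) The amount in controversy is 304,000 dollars, which meets the 50,000 dollars floor. Condition met.
  → The court has jurisdiction.
The Rhomere Regional Court:
  (a) The plaintiff resides in Rhorow, which is not Rhomere. Condition met.
  (b) The plaintiff resides in Rhorow, not Rhomere; the contract was executed in Rhowick, not Rhomere — every alternative fails. Not met.
  (c) The amount in controversy is 304,000 dollars, which meets the $268,500 floor, which satisfies one of the alternatives. Met.
  (d) The amount in controversy is 304,000 dollars, within the $344,500 ceiling, so this disjunct is met. Condition met.
  → No jurisdiction.
The Circuit Court of Rhomere:
  (a) The amount in controversy is $304,000, which meets the 276,500 dollars floor. Met.
  (b) The amount in controversy is 304,000 dollars, within the USD 324,500 ceiling, so this disjunct is met. The exception is not triggered, since the defendant resides in Quendale, not Rhomere. Met.
  (c) The plaintiff resides in Rhorow, which is not Rhomere, so one alternative holds. Satisfied.
  (d) The claim is a contract claim, not an employment claim, so this disjunct is met. Satisfied.
  (e) No party resides in Tarmere; the claim does not concern real property — every alternative fails. Not satisfied.
  → No jurisdiction.
The Civil Court of Rhomere:
  (a) The operative events occurred in Rhoholm, not Quendale; the defendant resides in Quendale, not Rhomere — every alternative fails. Condition not met.
  (b) The claim is a contract claim, so one alternative holds. The exception is not triggered, since the operative events occurred in Rhoholm, not Rhomere. Met.
  (c) No defendant is a corporation. The proviso rescues it, though: the amount in controversy is $304,000, which meets the USD 292,000 floor. Met.
  (d) The amount in controversy is USD 304,000, which meets the USD 50,000 floor — that alternative is enough. Condition met.
  (e) The claim is a contract claim, not an employment claim, which satisfies one of the alternatives. Satisfied.
  → No jurisdiction.
Courts with jurisdiction: the Rhoholm Regional Court — 1 in total.

1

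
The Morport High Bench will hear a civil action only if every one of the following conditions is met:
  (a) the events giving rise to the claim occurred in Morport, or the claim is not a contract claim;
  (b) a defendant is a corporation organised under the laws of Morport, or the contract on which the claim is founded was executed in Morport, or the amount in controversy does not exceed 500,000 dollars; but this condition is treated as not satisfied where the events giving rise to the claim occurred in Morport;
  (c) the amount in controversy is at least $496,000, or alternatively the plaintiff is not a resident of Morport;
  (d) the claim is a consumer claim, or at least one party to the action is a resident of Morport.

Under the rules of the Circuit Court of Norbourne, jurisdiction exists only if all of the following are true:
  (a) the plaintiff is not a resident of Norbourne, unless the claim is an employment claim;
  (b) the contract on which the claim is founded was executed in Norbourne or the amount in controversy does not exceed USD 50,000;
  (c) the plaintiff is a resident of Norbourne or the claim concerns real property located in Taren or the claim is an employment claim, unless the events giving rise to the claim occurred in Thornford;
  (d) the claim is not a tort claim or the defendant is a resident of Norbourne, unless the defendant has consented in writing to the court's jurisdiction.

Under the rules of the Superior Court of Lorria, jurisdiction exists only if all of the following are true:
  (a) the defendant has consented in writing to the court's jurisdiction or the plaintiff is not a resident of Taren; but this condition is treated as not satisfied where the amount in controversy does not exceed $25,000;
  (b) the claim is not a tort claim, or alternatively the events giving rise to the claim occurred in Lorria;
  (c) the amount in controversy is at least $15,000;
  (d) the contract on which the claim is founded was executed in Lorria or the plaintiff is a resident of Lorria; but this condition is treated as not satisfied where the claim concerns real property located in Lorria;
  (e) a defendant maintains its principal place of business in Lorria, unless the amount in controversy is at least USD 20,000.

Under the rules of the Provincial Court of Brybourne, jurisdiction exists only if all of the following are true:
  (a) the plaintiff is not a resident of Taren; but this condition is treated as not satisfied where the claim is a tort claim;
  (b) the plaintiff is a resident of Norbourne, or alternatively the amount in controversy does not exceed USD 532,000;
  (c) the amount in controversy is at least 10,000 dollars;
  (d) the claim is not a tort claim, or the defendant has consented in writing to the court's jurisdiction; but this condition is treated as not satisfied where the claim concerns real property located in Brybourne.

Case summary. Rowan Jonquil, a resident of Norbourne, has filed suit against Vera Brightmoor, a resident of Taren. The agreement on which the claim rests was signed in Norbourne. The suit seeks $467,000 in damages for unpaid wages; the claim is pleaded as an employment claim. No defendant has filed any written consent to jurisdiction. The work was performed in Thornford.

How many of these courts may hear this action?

The Morport High Bench:
  (a) The claim is an employment claim, not a contract claim, which satisfies one of the alternatives. Satisfied.
  (b) The amount in controversy is 467,000 dollars, within the $500,000 ceiling, so one alternative holds. And the carve-out is inapplicable — the operative events occurred in Thornford, not Morport. Met.
  (c) The plaintiff resides in Norbourne, which is not Morport, which satisfies one of the alternatives. Satisfied.
  (d) The claim is an employment claim, not a consumer claim; no party resides in Morport — none of the alternatives is met. Fails.
  → No jurisdiction.
The Circuit Court of Norbourne:
  (a) The plaintiff resides in Norbourne. The proviso rescues it, though: the claim is an employment claim. Satisfied.
  (b) The contract was executed in Norbourne — that alternative is enough. Met.
  (c) The plaintiff resides in Norbourne — that alternative is enough. Met.
  (d) The claim is an employment claim, not a tort claim, so one alternative holds. Met.
  → Jurisdiction lies.
The Superior Court of Lorria:
  (a) The plaintiff resides in Norbourne, which is not Taren, so this disjunct is met. The exception is not triggered, since the amount in controversy is 467,000 dollars, above the $25,000 ceiling. Condition met.
  (b) The claim is an employment claim, not a tort claim — that alternative is enough. Satisfied.
  (c) The amount in controversy is USD 467,000, which meets the 15,000 dollars floor. Met.
  (d) The contract was executed in Norbourne, not Lorria; the plaintiff resides in Norbourne, not Lorria — none of the alternatives is met. Not satisfied.
  (e) No defendant is a corporation. The proviso rescues it, though: the amount in controversy is $467,000, which meets the USD 20,000 floor. Satisfied.
  → No jurisdiction.
The Provincial Court of Brybourne:
  (a) The plaintiff resides in Norbourne, which is not Taren. The exception is not triggered, since the claim is an employment claim, not a tort claim. Satisfied.
  (b) The plaintiff resides in Norbourne, which satisfies one of the alternatives. Satisfied.
  (c) The amount in controversy is $467,000, which meets the $10,000 floor. Met.
  (d) The claim is an employment claim, not a tort claim, so one alternative holds. And the carve-out is inapplicable — the claim does not concern real property. Satisfied.
  → Every requirement is satisfied — jurisdiction.
Courts with jurisdiction: the Circuit Court of Norbourne, the Provincial Court of Brybourne — 2 in total.

2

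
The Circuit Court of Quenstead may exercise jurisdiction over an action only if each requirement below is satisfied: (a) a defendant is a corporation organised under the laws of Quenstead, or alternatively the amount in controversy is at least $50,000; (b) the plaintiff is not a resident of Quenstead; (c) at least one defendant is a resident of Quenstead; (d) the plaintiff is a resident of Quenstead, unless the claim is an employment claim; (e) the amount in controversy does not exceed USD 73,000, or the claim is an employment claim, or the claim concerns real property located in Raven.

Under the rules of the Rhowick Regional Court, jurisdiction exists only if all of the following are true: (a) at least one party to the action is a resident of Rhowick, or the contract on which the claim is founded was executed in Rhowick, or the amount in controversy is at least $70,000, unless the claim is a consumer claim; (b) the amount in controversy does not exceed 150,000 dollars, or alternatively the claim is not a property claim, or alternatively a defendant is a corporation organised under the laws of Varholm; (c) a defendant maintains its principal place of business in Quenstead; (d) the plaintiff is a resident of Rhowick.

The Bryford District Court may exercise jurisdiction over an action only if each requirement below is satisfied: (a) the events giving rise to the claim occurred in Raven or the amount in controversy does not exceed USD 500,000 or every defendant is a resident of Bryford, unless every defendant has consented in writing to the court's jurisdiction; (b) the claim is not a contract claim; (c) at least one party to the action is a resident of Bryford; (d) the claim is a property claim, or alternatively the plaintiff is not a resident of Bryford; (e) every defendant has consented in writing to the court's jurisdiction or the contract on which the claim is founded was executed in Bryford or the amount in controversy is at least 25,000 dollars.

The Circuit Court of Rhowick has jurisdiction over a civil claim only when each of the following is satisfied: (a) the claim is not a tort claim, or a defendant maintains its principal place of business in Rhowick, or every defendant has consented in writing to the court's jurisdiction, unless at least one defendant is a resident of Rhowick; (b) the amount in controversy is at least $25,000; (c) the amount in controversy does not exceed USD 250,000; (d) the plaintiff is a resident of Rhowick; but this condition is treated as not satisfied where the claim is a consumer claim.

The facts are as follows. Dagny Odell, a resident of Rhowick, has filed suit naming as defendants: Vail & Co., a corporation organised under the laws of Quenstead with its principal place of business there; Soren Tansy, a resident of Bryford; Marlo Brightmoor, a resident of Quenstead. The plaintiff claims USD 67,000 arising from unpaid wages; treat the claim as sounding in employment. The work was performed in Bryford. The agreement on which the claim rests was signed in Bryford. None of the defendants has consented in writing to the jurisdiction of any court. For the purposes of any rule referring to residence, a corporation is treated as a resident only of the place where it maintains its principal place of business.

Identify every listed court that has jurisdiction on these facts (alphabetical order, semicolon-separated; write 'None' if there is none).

the Bryford District Court; the Circuit Court of Quenstead; the Circuit Court of Rhowick; the Rhowick Regional Court

The Circuit Court of Quenstead:
  (a) Vail & Co. is organised under the laws of Quenstead, so this disjunct is met. Met.
  (b) The plaintiff resides in Rhowick, which is not Quenstead. Condition met.
  (c) Vail & Co. resides in Quenstead. Condition met.
  (d) The plaintiff resides in Rhowick, not Quenstead. The proviso rescues it, though: the claim is an employment claim. Condition met.
  (e) The amount in controversy is 67,000 dollars, within the $73,000 ceiling — that alternative is enough. Met.
  → All conditions met; jurisdiction exists.
The Rhowick Regional Court:
  (a) Dagny Odell resides in Rhowick, so this disjunct is met. Condition met.
  (b) The amount in controversy is $67,000, within the 150,000 dollars ceiling, which satisfies one of the alternatives. Satisfied.
  (c) Vail & Co. has its principal place of business in Quenstead. Condition met.
  (d) The plaintiff resides in Rhowick. Met.
  → Every requirement is satisfied — jurisdiction.
The Bryford District Court:
  (a) The amount in controversy is $67,000, within the USD 500,000 ceiling, which satisfies one of the alternatives. Met.
  (b) The claim is an employment claim, not a contract claim. Satisfied.
  (c) Soren Tansy resides in Bryford. Condition met.
  (d) The plaintiff resides in Rhowick, which is not Bryford, so this disjunct is met. Met.
  (e) The contract was executed in Bryford, which satisfies one of the alternatives. Condition met.
  → Jurisdiction lies.
The Circuit Court of Rhowick:
  (a) The claim is an employment claim, not a tort claim, which satisfies one of the alternatives. Met.
  (b) The amount in controversy is 67,000 dollars, which meets the USD 25,000 floor. Condition met.
  (c) The amount in controversy is $67,000, within the USD 250,000 ceiling. Condition met.
  (d) The plaintiff resides in Rhowick. The exception is not triggered, since the claim is an employment claim, not a consumer claim. Met.
  → All conditions met; jurisdiction exists.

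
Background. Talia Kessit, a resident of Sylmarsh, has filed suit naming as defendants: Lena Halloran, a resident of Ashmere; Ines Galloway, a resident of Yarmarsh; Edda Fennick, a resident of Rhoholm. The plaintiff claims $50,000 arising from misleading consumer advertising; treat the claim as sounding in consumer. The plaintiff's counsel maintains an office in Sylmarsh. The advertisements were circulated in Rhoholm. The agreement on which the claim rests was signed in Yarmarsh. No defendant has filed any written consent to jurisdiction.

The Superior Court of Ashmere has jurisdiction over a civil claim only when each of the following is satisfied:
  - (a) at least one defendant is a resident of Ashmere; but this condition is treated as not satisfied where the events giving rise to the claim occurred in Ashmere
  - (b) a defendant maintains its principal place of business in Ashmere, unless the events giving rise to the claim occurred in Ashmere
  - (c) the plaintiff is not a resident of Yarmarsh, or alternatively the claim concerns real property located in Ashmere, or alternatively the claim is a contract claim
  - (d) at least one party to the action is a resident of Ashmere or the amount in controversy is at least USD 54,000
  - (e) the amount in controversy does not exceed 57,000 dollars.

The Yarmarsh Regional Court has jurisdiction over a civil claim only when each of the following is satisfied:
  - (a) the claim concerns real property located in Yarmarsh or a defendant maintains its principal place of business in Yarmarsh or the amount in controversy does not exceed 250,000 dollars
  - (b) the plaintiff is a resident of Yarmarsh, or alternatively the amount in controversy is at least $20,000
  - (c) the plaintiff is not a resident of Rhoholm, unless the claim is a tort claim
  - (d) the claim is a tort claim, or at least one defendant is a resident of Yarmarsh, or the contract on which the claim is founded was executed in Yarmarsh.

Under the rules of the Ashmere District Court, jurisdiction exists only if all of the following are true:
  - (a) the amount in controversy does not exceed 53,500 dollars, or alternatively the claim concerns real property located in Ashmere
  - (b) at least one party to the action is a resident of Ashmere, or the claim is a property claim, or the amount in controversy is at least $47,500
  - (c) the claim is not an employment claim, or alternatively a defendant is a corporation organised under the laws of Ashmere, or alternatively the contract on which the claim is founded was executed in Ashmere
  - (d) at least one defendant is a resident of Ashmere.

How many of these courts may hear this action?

2

The Superior Court of Ashmere:
  (a) Lena Halloran resides in Ashmere. The carve-out does not apply: the operative events occurred in Rhoholm, not Ashmere. Satisfied.
  (b) No defendant is a corporation. And the operative events occurred in Rhoholm, not Ashmere, so the proviso does not save it. Fails.
  (c) The plaintiff resides in Sylmarsh, which is not Yarmarsh, which satisfies one of the alternatives. Satisfied.
  (d) Lena Halloran resides in Ashmere, so this disjunct is met. Condition met.
  (e) The amount in controversy is USD 50,000, within the USD 57,000 ceiling. Condition met.
  → The court lacks jurisdiction.
The Yarmarsh Regional Court:
  (a) The amount in controversy is USD 50,000, within the USD 250,000 ceiling, which satisfies one of the alternatives. Satisfied.
  (b) The amount in controversy is $50,000, which meets the USD 20,000 floor, so this disjunct is met. Met.
  (c) The plaintiff resides in Sylmarsh, which is not Rhoholm. Satisfied.
  (d) Ines Galloway resides in Yarmarsh, so one alternative holds. Satisfied.
  → The court has jurisdiction.
The Ashmere District Court:
  (a) The amount in controversy is $50,000, within the USD 53,500 ceiling, so this disjunct is met. Condition met.
  (b) Lena Halloran resides in Ashmere, so this disjunct is met. Met.
  (c) The claim is a consumer claim, not an employment claim, so this disjunct is met. Condition met.
  (d) Lena Halloran resides in Ashmere. Satisfied.
  → Every requirement is satisfied — jurisdiction.
Courts with jurisdiction: the Yarmarsh Regional Court, the Ashmere District Court — 2 in total.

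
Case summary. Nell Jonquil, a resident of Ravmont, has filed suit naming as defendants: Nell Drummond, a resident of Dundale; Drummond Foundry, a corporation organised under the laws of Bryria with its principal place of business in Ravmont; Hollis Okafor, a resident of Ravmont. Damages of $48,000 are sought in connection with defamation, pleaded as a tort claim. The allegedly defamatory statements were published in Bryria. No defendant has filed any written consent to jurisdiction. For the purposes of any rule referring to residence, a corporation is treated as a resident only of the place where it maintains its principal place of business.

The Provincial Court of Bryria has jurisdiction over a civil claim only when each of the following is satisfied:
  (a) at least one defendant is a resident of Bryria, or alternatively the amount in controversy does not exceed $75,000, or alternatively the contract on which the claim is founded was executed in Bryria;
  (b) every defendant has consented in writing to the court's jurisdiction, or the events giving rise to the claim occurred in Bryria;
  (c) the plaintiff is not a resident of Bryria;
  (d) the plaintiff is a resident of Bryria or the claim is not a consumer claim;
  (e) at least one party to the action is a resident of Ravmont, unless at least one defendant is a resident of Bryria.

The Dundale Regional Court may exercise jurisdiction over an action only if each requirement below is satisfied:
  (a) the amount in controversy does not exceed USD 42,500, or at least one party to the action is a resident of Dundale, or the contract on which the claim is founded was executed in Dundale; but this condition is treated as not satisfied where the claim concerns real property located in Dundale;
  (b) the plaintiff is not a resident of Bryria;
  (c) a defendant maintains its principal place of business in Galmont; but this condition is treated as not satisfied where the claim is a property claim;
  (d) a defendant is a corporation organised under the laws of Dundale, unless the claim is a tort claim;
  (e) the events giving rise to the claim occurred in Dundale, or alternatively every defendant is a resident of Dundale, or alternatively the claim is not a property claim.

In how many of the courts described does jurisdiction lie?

1

The Provincial Court of Bryria:
  (a) The amount in controversy is 48,000 dollars, within the $75,000 ceiling — that alternative is enough. Met.
  (b) The operative events occurred in Bryria, so one alternative holds. Satisfied.
  (c) The plaintiff resides in Ravmont, which is not Bryria. Condition met.
  (d) The claim is a tort claim, not a consumer claim — that alternative is enough. Condition met.
  (e) Nell Jonquil resides in Ravmont. Satisfied.
  → All conditions met; jurisdiction exists.
The Dundale Regional Court:
  (a) Nell Drummond resides in Dundale, so this disjunct is met. And the carve-out is inapplicable — the claim does not concern real property. Met.
  (b) The plaintiff resides in Ravmont, which is not Bryria. Satisfied.
  (c) The corporate defendant(s) have their principal place of business in Ravmont, not Galmont. Not met.
  (d) The corporate defendant(s) are organised in Bryria, not Dundale. However, the claim is a tort claim, so the 'unless' proviso supplies this condition. Condition met.
  (e) The claim is a tort claim, not a property claim, so this disjunct is met. Satisfied.
  → The court lacks jurisdiction.
Courts with jurisdiction: the Provincial Court of Bryria — 1 in total.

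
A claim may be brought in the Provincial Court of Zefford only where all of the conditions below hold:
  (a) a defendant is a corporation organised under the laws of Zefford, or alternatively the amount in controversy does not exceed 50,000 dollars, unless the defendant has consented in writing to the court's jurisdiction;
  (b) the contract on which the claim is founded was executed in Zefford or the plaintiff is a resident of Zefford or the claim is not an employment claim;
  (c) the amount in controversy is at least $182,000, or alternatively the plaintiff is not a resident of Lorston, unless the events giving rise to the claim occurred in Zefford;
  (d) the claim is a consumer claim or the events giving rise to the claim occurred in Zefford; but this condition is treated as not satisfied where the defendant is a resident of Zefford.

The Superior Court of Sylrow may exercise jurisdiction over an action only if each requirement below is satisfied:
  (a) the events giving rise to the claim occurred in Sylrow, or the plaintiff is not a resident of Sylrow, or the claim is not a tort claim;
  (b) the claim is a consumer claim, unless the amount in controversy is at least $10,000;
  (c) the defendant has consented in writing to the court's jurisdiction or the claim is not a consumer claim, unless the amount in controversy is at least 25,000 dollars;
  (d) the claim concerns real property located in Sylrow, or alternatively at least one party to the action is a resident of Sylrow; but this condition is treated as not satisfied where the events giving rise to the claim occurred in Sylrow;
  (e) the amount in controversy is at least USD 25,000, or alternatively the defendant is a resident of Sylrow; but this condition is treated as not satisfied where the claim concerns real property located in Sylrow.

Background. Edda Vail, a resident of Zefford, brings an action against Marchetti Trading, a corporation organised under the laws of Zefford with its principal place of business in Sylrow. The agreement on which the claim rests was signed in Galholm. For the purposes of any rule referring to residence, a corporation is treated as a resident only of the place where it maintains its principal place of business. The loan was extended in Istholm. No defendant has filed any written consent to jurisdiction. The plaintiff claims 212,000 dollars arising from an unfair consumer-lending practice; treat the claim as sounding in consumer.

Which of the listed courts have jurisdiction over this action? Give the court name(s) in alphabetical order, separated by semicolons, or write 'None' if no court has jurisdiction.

the Provincial Court of Zefford; the Superior Court of Sylrow

The Provincial Court of Zefford:
  (a) Marchetti Trading is organised under the laws of Zefford, so one alternative holds. Satisfied.
  (b) The plaintiff resides in Zefford, so one alternative holds. Met.
  (c) The amount in controversy is $212,000, which meets the $182,000 floor, so one alternative holds. Met.
  (d) The claim is a consumer claim, so this disjunct is met. And the carve-out is inapplicable — the defendant resides in Sylrow, not Zefford. Condition met.
  → All conditions met; jurisdiction exists.
The Superior Court of Sylrow:
  (a) The plaintiff resides in Zefford, which is not Sylrow, so one alternative holds. Met.
  (b) The claim is a consumer claim. Satisfied.
  (c) No such written consent has been filed; the claim is a consumer claim — no alternative holds. But the amount in controversy is $212,000, which meets the USD 25,000 floor, and the 'unless' clause therefore excuses the requirement. Satisfied.
  (d) Marchetti Trading resides in Sylrow — that alternative is enough. The carve-out does not apply: the operative events occurred in Istholm, not Sylrow. Met.
  (e) The amount in controversy is USD 212,000, which meets the $25,000 floor, so this disjunct is met. The exception is not triggered, since the claim does not concern real property. Condition met.
  → Jurisdiction lies.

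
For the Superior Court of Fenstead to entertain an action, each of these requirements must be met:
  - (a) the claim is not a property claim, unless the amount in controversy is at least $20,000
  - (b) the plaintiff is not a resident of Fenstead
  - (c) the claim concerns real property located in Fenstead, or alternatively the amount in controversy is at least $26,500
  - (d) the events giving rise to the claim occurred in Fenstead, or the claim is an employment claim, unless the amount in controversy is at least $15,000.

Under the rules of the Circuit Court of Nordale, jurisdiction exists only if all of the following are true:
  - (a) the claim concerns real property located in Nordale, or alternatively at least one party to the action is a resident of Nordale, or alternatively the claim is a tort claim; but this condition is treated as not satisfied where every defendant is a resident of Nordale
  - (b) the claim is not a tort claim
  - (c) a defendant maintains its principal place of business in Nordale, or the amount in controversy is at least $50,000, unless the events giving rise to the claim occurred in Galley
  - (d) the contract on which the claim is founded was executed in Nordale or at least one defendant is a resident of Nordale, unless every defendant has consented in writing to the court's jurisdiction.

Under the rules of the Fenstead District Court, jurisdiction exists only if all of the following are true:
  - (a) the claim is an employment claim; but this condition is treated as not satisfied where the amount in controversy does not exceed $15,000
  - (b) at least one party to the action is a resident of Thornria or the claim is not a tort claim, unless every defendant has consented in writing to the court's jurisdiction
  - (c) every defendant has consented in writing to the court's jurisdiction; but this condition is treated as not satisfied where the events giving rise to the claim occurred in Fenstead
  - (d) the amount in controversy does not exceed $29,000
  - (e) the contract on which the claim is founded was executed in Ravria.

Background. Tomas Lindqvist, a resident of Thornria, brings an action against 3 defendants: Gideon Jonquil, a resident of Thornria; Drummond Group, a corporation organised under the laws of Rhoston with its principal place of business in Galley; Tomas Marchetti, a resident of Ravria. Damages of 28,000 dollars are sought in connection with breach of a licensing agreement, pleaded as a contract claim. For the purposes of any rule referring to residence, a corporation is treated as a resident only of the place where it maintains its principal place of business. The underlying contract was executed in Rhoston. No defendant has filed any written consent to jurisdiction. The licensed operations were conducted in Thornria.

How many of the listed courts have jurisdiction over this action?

1

The Superior Court of Fenstead:
  (a) The claim is a contract claim, not a property claim. Condition met.
  (b) The plaintiff resides in Thornria, which is not Fenstead. Condition met.
  (c) The amount in controversy is USD 28,000, which meets the USD 26,500 floor, which satisfies one of the alternatives. Met.
  (d) The operative events occurred in Thornria, not Fenstead; the claim is a contract claim, not an employment claim — every alternative fails. However, the amount in controversy is 28,000 dollars, which meets the USD 15,000 floor, so the 'unless' proviso supplies this condition. Satisfied.
  → All conditions met; jurisdiction exists.
The Circuit Court of Nordale:
  (a) The claim does not concern real property; no party resides in Nordale; the claim is a contract claim, not a tort claim — no alternative holds. Condition not met.
  (b) The claim is a contract claim, not a tort claim. Met.
  (c) The corporate defendant(s) have their principal place of business in Galley, not Nordale; the amount in controversy is USD 28,000, below the $50,000 floor — no alternative holds. Nor does the 'unless' clause help: the operative events occurred in Thornria, not Galley. Not met.
  (d) The contract was executed in Rhoston, not Nordale; no defendant resides in Nordale (they reside in Thornria, Galley, Ravria) — every alternative fails. Nor does the 'unless' clause help: no such written consent has been filed. Condition not met.
  → Not every requirement is met — no jurisdiction.
The Fenstead District Court:
  (a) The claim is a contract claim, not an employment claim. Fails.
  (b) Tomas Lindqvist resides in Thornria — that alternative is enough. Satisfied.
  (c) No such written consent has been filed. Not met.
  (d) The amount in controversy is $28,000, within the USD 29,000 ceiling. Met.
  (e) The contract was executed in Rhoston, not Ravria. Condition not met.
  → At least one condition fails; no jurisdiction.
Courts with jurisdiction: the Superior Court of Fenstead — 1 in total.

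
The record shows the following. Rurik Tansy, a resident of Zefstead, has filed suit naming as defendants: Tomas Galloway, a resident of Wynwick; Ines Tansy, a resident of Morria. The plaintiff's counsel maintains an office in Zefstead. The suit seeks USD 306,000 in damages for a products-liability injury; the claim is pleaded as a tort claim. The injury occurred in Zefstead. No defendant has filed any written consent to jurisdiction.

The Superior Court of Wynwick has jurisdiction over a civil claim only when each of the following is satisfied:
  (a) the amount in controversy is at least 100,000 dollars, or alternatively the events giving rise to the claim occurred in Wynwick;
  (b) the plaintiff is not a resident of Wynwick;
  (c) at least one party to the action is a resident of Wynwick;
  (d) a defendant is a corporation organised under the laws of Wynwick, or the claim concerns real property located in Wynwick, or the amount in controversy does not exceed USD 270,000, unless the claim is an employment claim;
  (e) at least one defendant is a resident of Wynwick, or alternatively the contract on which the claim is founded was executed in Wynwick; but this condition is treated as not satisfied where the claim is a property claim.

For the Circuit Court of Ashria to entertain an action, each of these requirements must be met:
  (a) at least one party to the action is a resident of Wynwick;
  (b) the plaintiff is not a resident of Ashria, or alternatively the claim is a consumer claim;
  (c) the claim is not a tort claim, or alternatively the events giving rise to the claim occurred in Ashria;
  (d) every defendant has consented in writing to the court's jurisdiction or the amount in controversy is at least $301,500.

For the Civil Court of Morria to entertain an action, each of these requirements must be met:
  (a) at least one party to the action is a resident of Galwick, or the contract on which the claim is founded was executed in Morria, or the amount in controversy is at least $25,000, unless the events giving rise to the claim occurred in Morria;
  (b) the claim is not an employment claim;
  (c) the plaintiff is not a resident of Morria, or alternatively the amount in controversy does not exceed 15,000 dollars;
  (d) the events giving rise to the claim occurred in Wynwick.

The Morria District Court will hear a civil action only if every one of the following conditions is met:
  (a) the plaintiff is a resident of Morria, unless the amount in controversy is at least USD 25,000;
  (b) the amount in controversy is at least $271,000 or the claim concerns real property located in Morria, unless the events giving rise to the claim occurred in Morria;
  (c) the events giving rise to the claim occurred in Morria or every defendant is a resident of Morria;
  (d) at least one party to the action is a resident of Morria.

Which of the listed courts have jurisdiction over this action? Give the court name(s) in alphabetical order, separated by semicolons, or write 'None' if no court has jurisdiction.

The Superior Court of Wynwick:
  (a) The amount in controversy is USD 306,000, which meets the 100,000 dollars floor, so one alternative holds. Condition met.
  (b) The plaintiff resides in Zefstead, which is not Wynwick. Satisfied.
  (c) Tomas Galloway resides in Wynwick. Met.
  (d) No defendant is a corporation; the claim does not concern real property; the amount in controversy is USD 306,000, above the $270,000 ceiling — every alternative fails. Nor does the 'unless' clause help: the claim is a tort claim, not an employment claim. Not satisfied.
  (e) Tomas Galloway resides in Wynwick, so one alternative holds. The exception is not triggered, since the claim is a tort claim, not a property claim. Condition met.
  → The court lacks jurisdiction.
The Circuit Court of Ashria:
  (a) Tomas Galloway resides in Wynwick. Met.
  (b) The plaintiff resides in Zefstead, which is not Ashria, so this disjunct is met. Met.
  (c) The claim is a tort claim; the operative events occurred in Zefstead, not Ashria — none of the alternatives is met. Not met.
  (d) The amount in controversy is $306,000, which meets the 301,500 dollars floor — that alternative is enough. Condition met.
  → The court lacks jurisdiction.
The Civil Court of Morria:
  (a) The amount in controversy is 306,000 dollars, which meets the $25,000 floor, so one alternative holds. Condition met.
  (b) The claim is a tort claim, not an employment claim. Satisfied.
  (c) The plaintiff resides in Zefstead, which is not Morria — that alternative is enough. Satisfied.
  (d) The operative events occurred in Zefstead, not Wynwick. Fails.
  → The court lacks jurisdiction.
The Morria District Court:
  (a) The plaintiff resides in Zefstead, not Morria. The proviso rescues it, though: the amount in controversy is $306,000, which meets the USD 25,000 floor. Satisfied.
  (b) The amount in controversy is 306,000 dollars, which meets the USD 271,000 floor, so one alternative holds. Met.
  (c) The operative events occurred in Zefstead, not Morria; the defendants reside as follows — Tomas Galloway in Wynwick, Ines Tansy in Morria — not all in Morria — no alternative holds. Fails.
  (d) Ines Tansy resides in Morria. Met.
  → The court lacks jurisdiction.

None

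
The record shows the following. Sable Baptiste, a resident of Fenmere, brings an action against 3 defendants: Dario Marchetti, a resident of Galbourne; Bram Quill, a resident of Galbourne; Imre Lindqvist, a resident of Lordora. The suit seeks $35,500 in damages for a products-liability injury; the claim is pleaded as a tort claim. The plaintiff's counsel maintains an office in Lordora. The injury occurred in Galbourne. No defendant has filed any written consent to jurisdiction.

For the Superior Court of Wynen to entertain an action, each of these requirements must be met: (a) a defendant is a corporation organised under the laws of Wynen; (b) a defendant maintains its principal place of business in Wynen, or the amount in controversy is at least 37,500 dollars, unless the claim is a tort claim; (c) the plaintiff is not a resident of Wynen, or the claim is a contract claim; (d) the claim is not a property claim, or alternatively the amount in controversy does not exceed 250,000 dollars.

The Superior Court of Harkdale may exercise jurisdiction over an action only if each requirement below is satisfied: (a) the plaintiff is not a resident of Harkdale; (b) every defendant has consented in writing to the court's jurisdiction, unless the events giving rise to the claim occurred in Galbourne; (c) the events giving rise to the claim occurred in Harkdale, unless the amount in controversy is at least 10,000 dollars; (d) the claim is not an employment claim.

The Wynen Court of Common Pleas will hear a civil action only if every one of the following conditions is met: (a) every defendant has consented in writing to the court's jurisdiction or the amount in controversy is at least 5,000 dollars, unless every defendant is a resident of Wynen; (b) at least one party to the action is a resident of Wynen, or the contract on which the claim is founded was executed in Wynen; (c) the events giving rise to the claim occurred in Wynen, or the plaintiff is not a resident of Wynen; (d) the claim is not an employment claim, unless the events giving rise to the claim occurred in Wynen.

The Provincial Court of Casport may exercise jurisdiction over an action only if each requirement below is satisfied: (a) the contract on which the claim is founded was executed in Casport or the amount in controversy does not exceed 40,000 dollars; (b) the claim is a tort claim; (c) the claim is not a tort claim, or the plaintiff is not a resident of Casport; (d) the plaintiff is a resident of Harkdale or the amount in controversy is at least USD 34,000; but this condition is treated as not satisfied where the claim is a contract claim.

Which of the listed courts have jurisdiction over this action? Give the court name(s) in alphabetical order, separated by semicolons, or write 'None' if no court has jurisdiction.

The Superior Court of Wynen:
  (a) No defendant is a corporation. Not met.
  (b) No defendant is a corporation; the amount in controversy is USD 35,500, below the $37,500 floor — every alternative fails. But the claim is a tort claim, and the 'unless' clause therefore excuses the requirement. Satisfied.
  (c) The plaintiff resides in Fenmere, which is not Wynen — that alternative is enough. Satisfied.
  (d) The claim is a tort claim, not a property claim — that alternative is enough. Satisfied.
  → No jurisdiction.
The Superior Court of Harkdale:
  (a) The plaintiff resides in Fenmere, which is not Harkdale. Condition met.
  (b) No such written consent has been filed. However, the operative events occurred in Galbourne, so the 'unless' proviso supplies this condition. Condition met.
  (c) The operative events occurred in Galbourne, not Harkdale. But the amount in controversy is $35,500, which meets the 10,000 dollars floor, and the 'unless' clause therefore excuses the requirement. Met.
  (d) The claim is a tort claim, not an employment claim. Met.
  → The court has jurisdiction.
The Wynen Court of Common Pleas:
  (a) The amount in controversy is 35,500 dollars, which meets the 5,000 dollars floor, which satisfies one of the alternatives. Met.
  (b) No party resides in Wynen; no contract (and hence no place of execution) is alleged — none of the alternatives is met. Not met.
  (c) The plaintiff resides in Fenmere, which is not Wynen, so one alternative holds. Met.
  (d) The claim is a tort claim, not an employment claim. Met.
  → The court lacks jurisdiction.
The Provincial Court of Casport:
  (a) The amount in controversy is 35,500 dollars, within the USD 40,000 ceiling, which satisfies one of the alternatives. Condition met.
  (b) The claim is a tort claim. Met.
  (c) The plaintiff resides in Fenmere, which is not Casport — that alternative is enough. Condition met.
  (d) The amount in controversy is $35,500, which meets the USD 34,000 floor — that alternative is enough. And the carve-out is inapplicable — the claim is a tort claim, not a contract claim. Met.
  → Jurisdiction lies.

the Provincial Court of Casport; the Superior Court of Harkdale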